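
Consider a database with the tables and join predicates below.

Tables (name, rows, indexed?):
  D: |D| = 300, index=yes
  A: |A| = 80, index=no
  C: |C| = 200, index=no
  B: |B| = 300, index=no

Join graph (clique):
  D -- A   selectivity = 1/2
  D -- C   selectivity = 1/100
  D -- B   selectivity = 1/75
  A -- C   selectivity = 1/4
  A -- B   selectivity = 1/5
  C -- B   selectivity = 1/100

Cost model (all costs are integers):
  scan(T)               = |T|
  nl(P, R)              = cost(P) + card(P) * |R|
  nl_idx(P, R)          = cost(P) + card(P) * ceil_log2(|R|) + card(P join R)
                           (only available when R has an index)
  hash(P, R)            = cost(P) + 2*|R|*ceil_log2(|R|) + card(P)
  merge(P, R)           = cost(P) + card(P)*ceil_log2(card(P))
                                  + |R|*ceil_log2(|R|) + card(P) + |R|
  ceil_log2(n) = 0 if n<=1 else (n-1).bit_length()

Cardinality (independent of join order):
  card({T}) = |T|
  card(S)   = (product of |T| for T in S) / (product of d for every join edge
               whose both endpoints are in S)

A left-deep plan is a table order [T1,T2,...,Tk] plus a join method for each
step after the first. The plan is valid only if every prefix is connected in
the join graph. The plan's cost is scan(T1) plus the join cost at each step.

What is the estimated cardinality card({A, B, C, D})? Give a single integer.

Tables in S: A(80), B(300), C(200), D(300)
Edges inside S: D-A(d=2), D-C(d=100), D-B(d=75), A-C(d=4), A-B(d=5), C-B(d=100)
numerator = 80 * 300 * 200 * 300 = 1440000000
denominator = 2 * 100 * 75 * 4 * 5 * 100 = 30000000
card(S) = 1440000000 / 30000000 = 48

48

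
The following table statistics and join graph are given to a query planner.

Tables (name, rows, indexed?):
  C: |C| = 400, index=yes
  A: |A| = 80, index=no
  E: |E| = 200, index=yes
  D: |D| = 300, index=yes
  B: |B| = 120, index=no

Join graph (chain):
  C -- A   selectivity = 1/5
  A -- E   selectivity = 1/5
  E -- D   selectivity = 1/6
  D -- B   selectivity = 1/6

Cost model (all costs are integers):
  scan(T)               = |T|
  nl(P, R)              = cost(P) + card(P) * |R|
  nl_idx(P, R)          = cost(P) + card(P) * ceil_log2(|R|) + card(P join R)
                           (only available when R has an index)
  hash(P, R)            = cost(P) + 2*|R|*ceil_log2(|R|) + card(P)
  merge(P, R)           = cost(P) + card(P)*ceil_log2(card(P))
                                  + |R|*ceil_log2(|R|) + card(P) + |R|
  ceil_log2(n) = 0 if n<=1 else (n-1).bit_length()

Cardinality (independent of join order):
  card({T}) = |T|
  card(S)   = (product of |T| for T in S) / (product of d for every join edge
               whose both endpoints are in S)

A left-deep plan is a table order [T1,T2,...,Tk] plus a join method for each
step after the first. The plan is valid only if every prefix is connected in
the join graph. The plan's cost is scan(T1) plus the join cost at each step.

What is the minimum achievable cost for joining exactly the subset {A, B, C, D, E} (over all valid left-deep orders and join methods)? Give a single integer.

Selinger DP over subsets of {A,B,C,D,E}:
  {C}: scan cost=400, card=400
  {A}: scan cost=80, card=80
  {E}: scan cost=200, card=200
  {D}: scan cost=300, card=300
  {B}: scan cost=120, card=120
  {AC}: card=6400; try (A,hash)→1920, (C,merge)→4720, (A,merge)→5040, (C,nl_idx)→7200, (C,hash)→7360, (C,nl)→32080 …(+1); best=1920 via (A,hash)
  {AE}: card=3200; try (A,hash)→1520, (E,merge)→2520, (A,merge)→2640, (E,hash)→3360, (E,nl_idx)→3920, (E,nl)→16080 …(+1); best=1520 via (A,hash)
  {DE}: card=10000; try (E,hash)→3800, (D,merge)→5000, (E,merge)→5100, (D,hash)→5800, (D,nl_idx)→12000, (E,nl_idx)→12700 …(+2); best=3800 via (E,hash)
  {BD}: card=6000; try (B,hash)→2280, (D,merge)→4080, (B,merge)→4260, (D,hash)→5640, (D,nl_idx)→7200, (D,nl)→36120 …(+1); best=2280 via (B,hash)
  {ACE}: card=256000; try (E,hash)→11520, (C,hash)→11920, (C,merge)→47120, (E,merge)→93320, (C,nl_idx)→286320, (E,nl_idx)→309120 …(+2); best=11520 via (E,hash)
  {ADE}: card=160000; try (D,hash)→10120, (A,hash)→14920, (D,merge)→46120, (A,merge)→154440, (D,nl_idx)→190320, (A,nl)→803800 …(+1); best=10120 via (D,hash)
  {BDE}: card=200000; try (E,hash)→11480, (B,hash)→15480, (E,merge)→88080, (B,merge)→154760, (E,nl_idx)→250280, (E,nl)→1202280 …(+1); best=11480 via (E,hash)
  {ACDE}: card=12800000; try (C,hash)→177320, (D,hash)→272920, (C,merge)→3054120, (D,merge)→4878520, (C,nl_idx)→14250120, (D,nl_idx)→15115520 …(+2); best=177320 via (C,hash)
  {ABDE}: card=3200000; try (B,hash)→171800, (A,hash)→212600, (B,merge)→3051080, (A,merge)→3812120, (A,nl)→16011480, (B,nl)→19210120; best=171800 via (B,hash)
  {ABCDE}: card=256000000; try (C,hash)→3379000, (B,hash)→12979000, (C,merge)→73775800, (C,nl_idx)→284971800, (B,merge)→320178280, (C,nl)→1280171800 …(+1); best=3379000 via (C,hash)

3379000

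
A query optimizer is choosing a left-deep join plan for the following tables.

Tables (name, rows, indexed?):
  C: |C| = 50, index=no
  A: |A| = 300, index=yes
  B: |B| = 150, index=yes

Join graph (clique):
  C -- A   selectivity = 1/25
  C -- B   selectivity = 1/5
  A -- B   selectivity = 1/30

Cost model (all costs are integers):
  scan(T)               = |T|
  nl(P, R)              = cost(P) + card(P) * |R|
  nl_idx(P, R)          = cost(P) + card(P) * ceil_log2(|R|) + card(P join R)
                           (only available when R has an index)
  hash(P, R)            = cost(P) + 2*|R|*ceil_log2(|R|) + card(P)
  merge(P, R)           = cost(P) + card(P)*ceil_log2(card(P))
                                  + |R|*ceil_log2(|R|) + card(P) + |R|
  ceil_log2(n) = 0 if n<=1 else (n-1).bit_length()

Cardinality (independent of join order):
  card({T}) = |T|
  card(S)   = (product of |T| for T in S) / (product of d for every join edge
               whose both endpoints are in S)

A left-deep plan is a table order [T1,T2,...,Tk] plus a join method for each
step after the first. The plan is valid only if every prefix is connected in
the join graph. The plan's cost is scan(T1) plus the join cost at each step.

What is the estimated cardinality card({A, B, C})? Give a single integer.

600

Tables in S: A(300), B(150), C(50)
Edges inside S: C-A(d=25), C-B(d=5), A-B(d=30)
numerator = 300 * 150 * 50 = 2250000
denominator = 25 * 5 * 30 = 3750
card(S) = 2250000 / 3750 = 600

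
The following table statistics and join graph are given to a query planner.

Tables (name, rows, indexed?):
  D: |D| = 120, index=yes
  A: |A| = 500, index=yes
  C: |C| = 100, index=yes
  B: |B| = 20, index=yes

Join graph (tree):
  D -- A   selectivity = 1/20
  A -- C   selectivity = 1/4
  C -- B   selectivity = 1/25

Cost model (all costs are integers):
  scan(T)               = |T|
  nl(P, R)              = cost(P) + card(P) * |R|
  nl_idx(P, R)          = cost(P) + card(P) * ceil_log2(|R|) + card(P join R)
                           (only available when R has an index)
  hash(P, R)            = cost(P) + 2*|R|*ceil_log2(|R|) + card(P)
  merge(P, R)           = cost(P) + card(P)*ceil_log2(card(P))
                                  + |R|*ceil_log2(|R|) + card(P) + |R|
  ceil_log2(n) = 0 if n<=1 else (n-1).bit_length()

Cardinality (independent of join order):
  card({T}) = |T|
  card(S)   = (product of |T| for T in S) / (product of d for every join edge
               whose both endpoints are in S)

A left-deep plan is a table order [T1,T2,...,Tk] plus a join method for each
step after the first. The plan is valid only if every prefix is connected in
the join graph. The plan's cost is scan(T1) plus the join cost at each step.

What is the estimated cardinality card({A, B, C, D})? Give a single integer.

60000

Tables in S: A(500), B(20), C(100), D(120)
Edges inside S: D-A(d=20), A-C(d=4), C-B(d=25)
numerator = 500 * 20 * 100 * 120 = 120000000
denominator = 20 * 4 * 25 = 2000
card(S) = 120000000 / 2000 = 60000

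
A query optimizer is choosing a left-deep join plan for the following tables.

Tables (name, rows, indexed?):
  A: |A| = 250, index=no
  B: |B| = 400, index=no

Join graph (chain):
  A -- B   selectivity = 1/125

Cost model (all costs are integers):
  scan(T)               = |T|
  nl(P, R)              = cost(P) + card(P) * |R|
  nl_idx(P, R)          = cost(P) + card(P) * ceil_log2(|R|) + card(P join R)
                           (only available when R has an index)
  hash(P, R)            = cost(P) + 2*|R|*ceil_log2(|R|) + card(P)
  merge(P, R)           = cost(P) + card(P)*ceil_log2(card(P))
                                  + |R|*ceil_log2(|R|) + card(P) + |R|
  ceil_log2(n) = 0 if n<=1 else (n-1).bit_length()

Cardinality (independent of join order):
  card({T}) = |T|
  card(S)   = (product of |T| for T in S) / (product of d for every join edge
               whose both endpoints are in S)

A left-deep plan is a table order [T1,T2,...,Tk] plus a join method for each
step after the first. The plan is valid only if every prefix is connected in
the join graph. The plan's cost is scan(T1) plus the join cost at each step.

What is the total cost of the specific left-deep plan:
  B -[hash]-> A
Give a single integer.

step 1: scan B: cost=400, card=400
step 2: join A via hash
    card(P join A) = 400*250/(125) = 800
    cost = 400 + 2*250*8 + 400 = 4800

4800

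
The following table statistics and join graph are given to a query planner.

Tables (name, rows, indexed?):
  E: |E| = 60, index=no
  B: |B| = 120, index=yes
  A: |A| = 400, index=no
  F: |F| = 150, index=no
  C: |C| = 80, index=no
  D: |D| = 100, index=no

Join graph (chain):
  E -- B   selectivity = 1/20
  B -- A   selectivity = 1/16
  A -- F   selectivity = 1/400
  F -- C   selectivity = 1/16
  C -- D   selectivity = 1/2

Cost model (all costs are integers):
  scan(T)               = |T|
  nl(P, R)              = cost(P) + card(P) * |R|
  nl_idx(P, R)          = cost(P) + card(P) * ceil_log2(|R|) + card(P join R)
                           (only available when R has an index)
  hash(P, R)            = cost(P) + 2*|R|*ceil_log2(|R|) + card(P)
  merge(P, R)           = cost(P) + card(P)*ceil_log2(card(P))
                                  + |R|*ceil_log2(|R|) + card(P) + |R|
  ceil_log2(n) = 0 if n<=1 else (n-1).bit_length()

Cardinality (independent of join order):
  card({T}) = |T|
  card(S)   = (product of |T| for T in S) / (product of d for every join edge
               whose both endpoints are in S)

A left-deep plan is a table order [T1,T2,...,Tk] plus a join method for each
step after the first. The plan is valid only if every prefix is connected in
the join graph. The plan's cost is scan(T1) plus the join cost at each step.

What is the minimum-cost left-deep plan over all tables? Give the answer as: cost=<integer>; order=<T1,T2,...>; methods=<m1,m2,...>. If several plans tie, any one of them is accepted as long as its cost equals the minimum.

Selinger DP (subsets sized 1..n):
  {E}: scan cost=60, card=60
  {B}: scan cost=120, card=120
  {A}: scan cost=400, card=400
  {F}: scan cost=150, card=150
  {C}: scan cost=80, card=80
  {D}: scan cost=100, card=100
  {BE}: card=360; try (B,nl_idx)→840, (E,hash)→960, (B,merge)→1440, (E,merge)→1500, (B,hash)→1800, (B,nl)→7260 …(+1); best=840 via (B,nl_idx)
  {AB}: card=3000; try (B,hash)→2480, (A,merge)→5080, (B,merge)→5360, (B,nl_idx)→6200, (A,hash)→7440, (A,nl)→48120 …(+1); best=2480 via (B,hash)
  {AF}: card=150; try (F,hash)→3200, (A,merge)→5500, (F,merge)→5750, (A,hash)→7500, (A,nl)→60150, (F,nl)→60400; best=3200 via (F,hash)
  {CF}: card=750; try (C,hash)→1420, (F,merge)→2070, (C,merge)→2140, (F,hash)→2560, (F,nl)→12080, (C,nl)→12150; best=1420 via (C,hash)
  {CD}: card=4000; try (C,hash)→1320, (D,merge)→1520, (C,merge)→1540, (D,hash)→1560, (D,nl)→8080, (C,nl)→8100; best=1320 via (C,hash)
  {ABE}: card=9000; try (E,hash)→6200, (A,hash)→8400, (A,merge)→8440, (E,merge)→41900, (A,nl)→144840, (E,nl)→182480; best=6200 via (E,hash)
  {ABF}: card=1125; try (B,hash)→5030, (B,nl_idx)→5375, (B,merge)→5510, (F,hash)→7880, (B,nl)→21200, (F,merge)→42830 …(+1); best=5030 via (B,hash)
  {ACF}: card=750; try (C,hash)→4470, (C,merge)→5190, (A,hash)→9370, (A,merge)→13670, (C,nl)→15200, (A,nl)→301420; best=4470 via (C,hash)
  {CDF}: card=37500; try (D,hash)→3570, (F,hash)→7720, (D,merge)→10470, (F,merge)→54670, (D,nl)→76420, (F,nl)→601320; best=3570 via (D,hash)
  {ABEF}: card=3375; try (E,hash)→6875, (F,hash)→17600, (E,merge)→18950, (E,nl)→72530, (F,merge)→142550, (F,nl)→1356200; best=6875 via (E,hash)
  {ABCF}: card=5625; try (B,hash)→6900, (C,hash)→7275, (B,merge)→13680, (B,nl_idx)→15345, (C,merge)→19170, (B,nl)→94470 …(+1); best=6900 via (B,hash)
  {ACDF}: card=37500; try (D,hash)→6620, (D,merge)→13520, (A,hash)→48270, (D,nl)→79470, (A,merge)→645070, (A,nl)→15003570; best=6620 via (D,hash)
  {ABCEF}: card=16875; try (C,hash)→11370, (E,hash)→13245, (C,merge)→51390, (E,merge)→86070, (C,nl)→276875, (E,nl)→344400; best=11370 via (C,hash)
  {ABCDF}: card=281250; try (D,hash)→13925, (B,hash)→45800, (D,merge)→86450, (B,nl_idx)→550370, (D,nl)→569400, (B,merge)→645080 …(+1); best=13925 via (D,hash)
  {ABCDEF}: card=843750; try (D,hash)→29645, (D,merge)→282170, (E,hash)→295895, (D,nl)→1698870, (E,merge)→5639345, (E,nl)→16888925; best=29645 via (D,hash)

cost=29645; order=A,F,B,E,C,D; methods=hash,hash,hash,hash,hash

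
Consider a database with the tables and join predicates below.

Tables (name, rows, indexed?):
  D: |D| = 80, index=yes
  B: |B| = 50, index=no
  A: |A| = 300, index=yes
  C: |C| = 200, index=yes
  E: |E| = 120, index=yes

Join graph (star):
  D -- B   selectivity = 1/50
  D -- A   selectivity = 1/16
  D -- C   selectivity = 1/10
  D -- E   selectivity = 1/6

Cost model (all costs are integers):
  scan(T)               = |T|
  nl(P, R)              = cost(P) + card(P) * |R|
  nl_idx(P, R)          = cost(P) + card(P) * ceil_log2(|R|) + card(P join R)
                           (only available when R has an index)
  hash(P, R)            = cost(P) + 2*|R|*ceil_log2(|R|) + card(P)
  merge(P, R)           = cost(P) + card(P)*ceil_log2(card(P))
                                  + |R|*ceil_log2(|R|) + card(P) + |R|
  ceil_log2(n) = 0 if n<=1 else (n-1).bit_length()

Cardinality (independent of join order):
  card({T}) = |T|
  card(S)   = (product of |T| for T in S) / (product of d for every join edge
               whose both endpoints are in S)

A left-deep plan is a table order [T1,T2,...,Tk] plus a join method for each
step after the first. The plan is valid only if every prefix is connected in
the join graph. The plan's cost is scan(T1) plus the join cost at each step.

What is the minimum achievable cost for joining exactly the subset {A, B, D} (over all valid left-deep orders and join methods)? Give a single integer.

2700

Selinger DP over subsets of {A,B,D}:
  {D}: scan cost=80, card=80
  {B}: scan cost=50, card=50
  {A}: scan cost=300, card=300
  {BD}: card=80; try (D,nl_idx)→480, (B,hash)→760, (D,merge)→1040, (B,merge)→1070, (D,hash)→1220, (D,nl)→4050 …(+1); best=480 via (D,nl_idx)
  {AD}: card=1500; try (D,hash)→1720, (A,nl_idx)→2300, (A,merge)→3720, (D,nl_idx)→3900, (D,merge)→3940, (A,hash)→5560 …(+2); best=1720 via (D,hash)
  {ABD}: card=1500; try (A,nl_idx)→2700, (B,hash)→3820, (A,merge)→4120, (A,hash)→5960, (B,merge)→20070, (A,nl)→24480 …(+1); best=2700 via (A,nl_idx)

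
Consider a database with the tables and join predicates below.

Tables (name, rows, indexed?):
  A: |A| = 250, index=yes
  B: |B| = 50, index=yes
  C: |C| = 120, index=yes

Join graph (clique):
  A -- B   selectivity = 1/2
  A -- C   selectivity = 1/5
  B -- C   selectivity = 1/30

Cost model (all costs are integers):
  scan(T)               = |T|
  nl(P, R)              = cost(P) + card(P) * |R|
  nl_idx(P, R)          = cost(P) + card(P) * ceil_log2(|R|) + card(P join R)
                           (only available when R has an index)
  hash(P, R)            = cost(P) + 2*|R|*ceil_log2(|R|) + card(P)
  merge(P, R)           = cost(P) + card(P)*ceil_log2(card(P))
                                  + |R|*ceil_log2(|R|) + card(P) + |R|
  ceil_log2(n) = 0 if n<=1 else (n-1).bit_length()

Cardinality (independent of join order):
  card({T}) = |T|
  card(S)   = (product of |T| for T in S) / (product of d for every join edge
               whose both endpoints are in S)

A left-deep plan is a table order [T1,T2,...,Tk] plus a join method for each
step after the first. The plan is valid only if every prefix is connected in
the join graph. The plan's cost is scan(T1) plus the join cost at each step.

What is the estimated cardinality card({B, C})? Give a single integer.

Tables in S: B(50), C(120)
Edges inside S: B-C(d=30)
numerator = 50 * 120 = 6000
denominator = 30 = 30
card(S) = 6000 / 30 = 200

200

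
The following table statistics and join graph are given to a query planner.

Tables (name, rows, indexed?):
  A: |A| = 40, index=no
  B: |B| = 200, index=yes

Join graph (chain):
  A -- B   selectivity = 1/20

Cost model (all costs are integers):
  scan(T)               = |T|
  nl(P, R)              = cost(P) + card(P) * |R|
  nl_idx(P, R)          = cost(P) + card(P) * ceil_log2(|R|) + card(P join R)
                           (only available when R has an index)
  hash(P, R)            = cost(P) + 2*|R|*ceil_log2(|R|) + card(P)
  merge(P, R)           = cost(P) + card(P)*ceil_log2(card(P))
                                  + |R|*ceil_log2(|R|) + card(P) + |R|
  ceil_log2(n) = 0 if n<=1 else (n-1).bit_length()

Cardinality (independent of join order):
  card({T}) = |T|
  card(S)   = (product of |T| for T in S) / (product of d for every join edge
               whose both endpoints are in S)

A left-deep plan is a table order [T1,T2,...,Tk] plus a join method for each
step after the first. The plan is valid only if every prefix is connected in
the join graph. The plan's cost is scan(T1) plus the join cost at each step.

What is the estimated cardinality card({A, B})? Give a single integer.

Tables in S: A(40), B(200)
Edges inside S: A-B(d=20)
numerator = 40 * 200 = 8000
denominator = 20 = 20
card(S) = 8000 / 20 = 400

400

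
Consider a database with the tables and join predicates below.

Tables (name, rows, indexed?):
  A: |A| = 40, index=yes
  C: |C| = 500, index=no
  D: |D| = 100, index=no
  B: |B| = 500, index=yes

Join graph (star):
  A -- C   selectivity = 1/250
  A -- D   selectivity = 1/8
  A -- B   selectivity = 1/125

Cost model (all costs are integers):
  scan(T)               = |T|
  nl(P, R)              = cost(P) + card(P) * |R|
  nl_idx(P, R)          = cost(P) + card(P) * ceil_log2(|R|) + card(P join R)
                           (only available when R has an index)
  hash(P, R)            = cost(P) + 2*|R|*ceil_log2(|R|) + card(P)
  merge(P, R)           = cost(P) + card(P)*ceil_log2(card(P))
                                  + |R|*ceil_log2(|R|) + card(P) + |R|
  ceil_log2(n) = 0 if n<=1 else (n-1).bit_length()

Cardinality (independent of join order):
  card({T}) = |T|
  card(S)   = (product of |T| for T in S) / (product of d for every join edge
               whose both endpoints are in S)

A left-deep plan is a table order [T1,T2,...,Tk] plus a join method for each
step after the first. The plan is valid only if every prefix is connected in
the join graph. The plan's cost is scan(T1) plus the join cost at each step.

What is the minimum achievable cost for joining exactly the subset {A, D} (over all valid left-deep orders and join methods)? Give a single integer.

680

Selinger DP over subsets of {A,D}:
  {A}: scan cost=40, card=40
  {D}: scan cost=100, card=100
  {AD}: card=500; try (A,hash)→680, (D,merge)→1120, (A,merge)→1180, (A,nl_idx)→1200, (D,hash)→1480, (D,nl)→4040 …(+1); best=680 via (A,hash)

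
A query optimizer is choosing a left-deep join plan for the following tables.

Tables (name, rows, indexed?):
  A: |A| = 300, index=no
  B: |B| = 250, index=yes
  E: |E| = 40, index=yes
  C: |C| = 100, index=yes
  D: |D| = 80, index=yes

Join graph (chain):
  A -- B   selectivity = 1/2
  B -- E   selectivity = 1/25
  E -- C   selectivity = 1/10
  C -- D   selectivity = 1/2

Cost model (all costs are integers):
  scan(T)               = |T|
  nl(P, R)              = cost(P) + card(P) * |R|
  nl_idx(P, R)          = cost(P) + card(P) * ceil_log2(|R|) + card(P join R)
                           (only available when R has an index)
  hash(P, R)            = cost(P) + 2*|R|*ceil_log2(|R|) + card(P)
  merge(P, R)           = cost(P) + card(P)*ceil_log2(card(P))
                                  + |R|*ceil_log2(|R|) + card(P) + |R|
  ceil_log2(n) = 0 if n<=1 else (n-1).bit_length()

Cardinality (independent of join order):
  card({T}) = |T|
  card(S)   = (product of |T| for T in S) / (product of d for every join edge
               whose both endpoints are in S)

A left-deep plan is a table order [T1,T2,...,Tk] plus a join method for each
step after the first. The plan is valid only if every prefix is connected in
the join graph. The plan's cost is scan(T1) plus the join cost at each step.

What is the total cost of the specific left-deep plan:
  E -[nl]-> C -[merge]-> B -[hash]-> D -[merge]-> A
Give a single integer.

step 1: scan E: cost=40, card=40
step 2: join C via nl
    card(P join C) = 40*100/(10) = 400
    cost = 40 + 40*100 = 4040
step 3: join B via merge
    card(P join B) = 400*250/(25) = 4000
    cost = 4040 + 400*9 + 250*8 + 400 + 250 = 10290
step 4: join D via hash
    card(P join D) = 4000*80/(2) = 160000
    cost = 10290 + 2*80*7 + 4000 = 15410
step 5: join A via merge
    card(P join A) = 160000*300/(2) = 24000000
    cost = 15410 + 160000*18 + 300*9 + 160000 + 300 = 3058410

3058410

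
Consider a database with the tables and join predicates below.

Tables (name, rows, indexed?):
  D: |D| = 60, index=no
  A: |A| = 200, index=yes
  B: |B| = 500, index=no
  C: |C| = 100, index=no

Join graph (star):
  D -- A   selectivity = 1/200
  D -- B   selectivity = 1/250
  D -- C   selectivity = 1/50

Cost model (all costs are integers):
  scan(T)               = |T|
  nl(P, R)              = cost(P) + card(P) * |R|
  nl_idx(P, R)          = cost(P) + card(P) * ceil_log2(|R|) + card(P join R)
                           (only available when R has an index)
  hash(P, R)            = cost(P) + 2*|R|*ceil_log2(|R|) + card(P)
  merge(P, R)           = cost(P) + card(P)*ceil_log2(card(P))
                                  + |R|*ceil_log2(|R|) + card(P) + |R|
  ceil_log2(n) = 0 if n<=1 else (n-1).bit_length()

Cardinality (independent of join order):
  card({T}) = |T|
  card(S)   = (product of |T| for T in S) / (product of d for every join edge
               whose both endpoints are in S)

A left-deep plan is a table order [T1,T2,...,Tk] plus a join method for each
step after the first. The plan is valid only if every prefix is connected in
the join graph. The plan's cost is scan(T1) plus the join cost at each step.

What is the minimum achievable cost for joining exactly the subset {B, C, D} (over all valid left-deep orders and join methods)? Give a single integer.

Selinger DP over subsets of {B,C,D}:
  {D}: scan cost=60, card=60
  {B}: scan cost=500, card=500
  {C}: scan cost=100, card=100
  {BD}: card=120; try (D,hash)→1720, (B,merge)→5480, (D,merge)→5920, (B,hash)→9120, (B,nl)→30060, (D,nl)→30500; best=1720 via (D,hash)
  {CD}: card=120; try (D,hash)→920, (C,merge)→1280, (D,merge)→1320, (C,hash)→1520, (C,nl)→6060, (D,nl)→6100; best=920 via (D,hash)
  {BCD}: card=240; try (C,hash)→3240, (C,merge)→3480, (B,merge)→6880, (B,hash)→10040, (C,nl)→13720, (B,nl)→60920; best=3240 via (C,hash)

3240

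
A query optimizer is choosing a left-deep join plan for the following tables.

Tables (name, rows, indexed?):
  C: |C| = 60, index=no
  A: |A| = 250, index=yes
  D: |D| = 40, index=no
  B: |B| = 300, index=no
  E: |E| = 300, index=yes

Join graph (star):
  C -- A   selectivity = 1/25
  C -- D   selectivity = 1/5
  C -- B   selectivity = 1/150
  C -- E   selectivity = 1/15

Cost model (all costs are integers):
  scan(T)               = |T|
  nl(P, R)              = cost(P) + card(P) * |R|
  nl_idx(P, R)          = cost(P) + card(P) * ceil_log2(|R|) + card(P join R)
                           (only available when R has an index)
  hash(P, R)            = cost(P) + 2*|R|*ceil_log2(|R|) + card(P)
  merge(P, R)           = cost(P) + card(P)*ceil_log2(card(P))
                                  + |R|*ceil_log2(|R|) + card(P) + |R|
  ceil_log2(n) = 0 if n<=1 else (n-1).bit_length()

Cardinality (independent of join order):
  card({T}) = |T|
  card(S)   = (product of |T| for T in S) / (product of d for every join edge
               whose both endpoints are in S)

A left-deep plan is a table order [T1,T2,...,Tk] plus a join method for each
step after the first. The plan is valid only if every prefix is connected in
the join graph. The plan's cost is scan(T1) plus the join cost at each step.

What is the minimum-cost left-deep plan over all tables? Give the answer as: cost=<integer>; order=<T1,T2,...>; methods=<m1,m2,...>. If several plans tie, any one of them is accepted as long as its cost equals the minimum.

cost=20160; order=B,C,A,D,E; methods=hash,nl_idx,hash,hash

Selinger DP (subsets sized 1..n):
  {C}: scan cost=60, card=60
  {A}: scan cost=250, card=250
  {D}: scan cost=40, card=40
  {B}: scan cost=300, card=300
  {E}: scan cost=300, card=300
  {AC}: card=600; try (A,nl_idx)→1140, (C,hash)→1220, (A,merge)→2730, (C,merge)→2920, (A,hash)→4120, (A,nl)→15060 …(+1); best=1140 via (A,nl_idx)
  {CD}: card=480; try (D,hash)→600, (C,merge)→740, (D,merge)→760, (C,hash)→800, (C,nl)→2440, (D,nl)→2460; best=600 via (D,hash)
  {BC}: card=120; try (C,hash)→1320, (B,merge)→3480, (C,merge)→3720, (B,hash)→5520, (B,nl)→18060, (C,nl)→18300; best=1320 via (C,hash)
  {CE}: card=1200; try (C,hash)→1320, (E,nl_idx)→1800, (E,merge)→3480, (C,merge)→3720, (E,hash)→5520, (E,nl)→18060 …(+1); best=1320 via (C,hash)
  {ACD}: card=4800; try (D,hash)→2220, (A,hash)→5080, (A,merge)→7650, (D,merge)→8020, (A,nl_idx)→9240, (D,nl)→25140 …(+1); best=2220 via (D,hash)
  {ABC}: card=1200; try (A,nl_idx)→3480, (A,merge)→4530, (A,hash)→5440, (B,hash)→7140, (B,merge)→10740, (A,nl)→31320 …(+1); best=3480 via (A,nl_idx)
  {ACE}: card=12000; try (A,hash)→6520, (E,hash)→7140, (E,merge)→10740, (A,merge)→17970, (E,nl_idx)→18540, (A,nl_idx)→22920 …(+2); best=6520 via (A,hash)
  {BCD}: card=960; try (D,hash)→1920, (D,merge)→2560, (D,nl)→6120, (B,hash)→6480, (B,merge)→8400, (B,nl)→144600; best=1920 via (D,hash)
  {CDE}: card=9600; try (D,hash)→3000, (E,hash)→6480, (E,merge)→8400, (E,nl_idx)→14520, (D,merge)→16000, (D,nl)→49320 …(+1); best=3000 via (D,hash)
  {BCE}: card=2400; try (E,nl_idx)→4800, (E,merge)→5280, (E,hash)→6840, (B,hash)→7920, (B,merge)→18720, (E,nl)→37320 …(+1); best=4800 via (E,nl_idx)
  {ABCD}: card=9600; try (D,hash)→5160, (A,hash)→6880, (B,hash)→12420, (A,merge)→14730, (D,merge)→18160, (A,nl_idx)→19200 …(+4); best=5160 via (D,hash)
  {ACDE}: card=96000; try (E,hash)→12420, (A,hash)→16600, (D,hash)→19000, (E,merge)→72420, (E,nl_idx)→141420, (A,merge)→149250 …(+5); best=12420 via (E,hash)
  {ABCE}: card=24000; try (E,hash)→10080, (A,hash)→11200, (E,merge)→20880, (B,hash)→23920, (A,merge)→38250, (E,nl_idx)→38280 …(+5); best=10080 via (E,hash)
  {BCDE}: card=19200; try (D,hash)→7680, (E,hash)→8280, (E,merge)→15480, (B,hash)→18000, (E,nl_idx)→29760, (D,merge)→36280 …(+4); best=7680 via (D,hash)
  {ABCDE}: card=192000; try (E,hash)→20160, (A,hash)→30880, (D,hash)→34560, (B,hash)→113820, (E,merge)→152160, (E,nl_idx)→283560 …(+8); best=20160 via (E,hash)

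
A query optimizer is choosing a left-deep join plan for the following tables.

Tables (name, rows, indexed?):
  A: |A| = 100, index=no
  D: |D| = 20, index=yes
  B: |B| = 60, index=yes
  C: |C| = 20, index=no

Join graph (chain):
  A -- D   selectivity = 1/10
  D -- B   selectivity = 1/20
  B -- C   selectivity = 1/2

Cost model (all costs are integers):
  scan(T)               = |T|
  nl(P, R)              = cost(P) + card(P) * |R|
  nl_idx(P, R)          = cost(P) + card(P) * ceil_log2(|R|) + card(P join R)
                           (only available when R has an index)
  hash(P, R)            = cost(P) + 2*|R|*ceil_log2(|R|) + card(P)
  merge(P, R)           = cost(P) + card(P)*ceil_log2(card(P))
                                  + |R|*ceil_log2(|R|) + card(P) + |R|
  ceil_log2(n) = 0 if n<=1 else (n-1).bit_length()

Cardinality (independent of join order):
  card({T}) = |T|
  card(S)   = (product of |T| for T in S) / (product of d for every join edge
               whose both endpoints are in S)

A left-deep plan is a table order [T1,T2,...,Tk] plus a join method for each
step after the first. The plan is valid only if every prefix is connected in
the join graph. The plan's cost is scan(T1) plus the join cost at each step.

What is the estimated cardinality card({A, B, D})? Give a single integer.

Tables in S: A(100), B(60), D(20)
Edges inside S: A-D(d=10), D-B(d=20)
numerator = 100 * 60 * 20 = 120000
denominator = 10 * 20 = 200
card(S) = 120000 / 200 = 600

600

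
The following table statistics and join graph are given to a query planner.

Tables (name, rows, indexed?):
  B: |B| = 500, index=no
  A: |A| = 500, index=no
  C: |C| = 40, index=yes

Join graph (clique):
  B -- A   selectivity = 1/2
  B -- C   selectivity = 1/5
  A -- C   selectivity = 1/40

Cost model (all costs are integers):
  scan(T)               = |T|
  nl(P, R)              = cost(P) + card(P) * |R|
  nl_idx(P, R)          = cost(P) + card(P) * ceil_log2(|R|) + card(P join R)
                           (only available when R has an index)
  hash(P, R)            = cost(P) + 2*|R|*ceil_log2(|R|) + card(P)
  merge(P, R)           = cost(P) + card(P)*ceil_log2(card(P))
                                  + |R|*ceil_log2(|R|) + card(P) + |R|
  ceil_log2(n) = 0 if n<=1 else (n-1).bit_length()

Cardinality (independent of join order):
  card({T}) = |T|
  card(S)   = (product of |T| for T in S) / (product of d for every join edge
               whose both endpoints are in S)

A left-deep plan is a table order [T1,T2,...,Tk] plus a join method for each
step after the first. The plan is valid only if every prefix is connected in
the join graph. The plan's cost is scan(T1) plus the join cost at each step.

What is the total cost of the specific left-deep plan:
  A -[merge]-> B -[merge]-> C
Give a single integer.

2260780

step 1: scan A: cost=500, card=500
step 2: join B via merge
    card(P join B) = 500*500/(2) = 125000
    cost = 500 + 500*9 + 500*9 + 500 + 500 = 10500
step 3: join C via merge
    card(P join C) = 125000*40/(5*40) = 25000
    cost = 10500 + 125000*17 + 40*6 + 125000 + 40 = 2260780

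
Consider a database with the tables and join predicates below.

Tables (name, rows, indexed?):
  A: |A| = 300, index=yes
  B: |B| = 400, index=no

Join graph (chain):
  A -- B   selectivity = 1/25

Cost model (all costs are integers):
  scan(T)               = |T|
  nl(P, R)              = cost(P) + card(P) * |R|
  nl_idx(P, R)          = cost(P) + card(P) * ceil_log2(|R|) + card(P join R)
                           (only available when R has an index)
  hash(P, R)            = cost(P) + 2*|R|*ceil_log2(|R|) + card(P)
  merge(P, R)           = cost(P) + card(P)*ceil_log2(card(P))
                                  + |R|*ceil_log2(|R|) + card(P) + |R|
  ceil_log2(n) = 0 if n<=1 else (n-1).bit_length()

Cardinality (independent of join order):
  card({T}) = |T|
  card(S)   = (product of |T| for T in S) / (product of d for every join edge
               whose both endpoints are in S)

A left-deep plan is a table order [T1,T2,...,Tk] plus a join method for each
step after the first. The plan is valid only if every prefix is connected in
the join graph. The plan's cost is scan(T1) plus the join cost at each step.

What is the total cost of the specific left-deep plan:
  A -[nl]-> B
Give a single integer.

120300

step 1: scan A: cost=300, card=300
step 2: join B via nl
    card(P join B) = 300*400/(25) = 4800
    cost = 300 + 300*400 = 120300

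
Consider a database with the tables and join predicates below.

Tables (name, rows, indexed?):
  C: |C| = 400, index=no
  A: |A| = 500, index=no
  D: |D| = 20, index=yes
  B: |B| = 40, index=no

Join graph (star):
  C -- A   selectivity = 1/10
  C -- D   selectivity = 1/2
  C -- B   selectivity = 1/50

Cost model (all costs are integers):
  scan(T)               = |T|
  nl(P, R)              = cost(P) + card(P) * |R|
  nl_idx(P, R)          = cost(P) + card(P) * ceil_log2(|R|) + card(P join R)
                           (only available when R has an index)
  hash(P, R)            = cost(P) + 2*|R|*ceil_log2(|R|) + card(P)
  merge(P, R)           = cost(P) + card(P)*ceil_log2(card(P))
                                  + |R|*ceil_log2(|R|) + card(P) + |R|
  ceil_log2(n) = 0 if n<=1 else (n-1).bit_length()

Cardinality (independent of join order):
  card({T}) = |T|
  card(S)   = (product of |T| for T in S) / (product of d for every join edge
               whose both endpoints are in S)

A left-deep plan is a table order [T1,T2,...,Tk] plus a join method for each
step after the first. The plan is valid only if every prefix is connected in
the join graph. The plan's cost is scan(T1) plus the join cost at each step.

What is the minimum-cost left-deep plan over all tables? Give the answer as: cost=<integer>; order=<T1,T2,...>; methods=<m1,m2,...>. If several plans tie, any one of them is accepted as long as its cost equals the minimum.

Selinger DP (subsets sized 1..n):
  {C}: scan cost=400, card=400
  {A}: scan cost=500, card=500
  {D}: scan cost=20, card=20
  {B}: scan cost=40, card=40
  {AC}: card=20000; try (C,hash)→8200, (A,merge)→9400, (C,merge)→9500, (A,hash)→9800, (A,nl)→200400, (C,nl)→200500; best=8200 via (C,hash)
  {CD}: card=4000; try (D,hash)→1000, (C,merge)→4140, (D,merge)→4520, (D,nl_idx)→6400, (C,hash)→7240, (C,nl)→8020 …(+1); best=1000 via (D,hash)
  {BC}: card=320; try (B,hash)→1280, (C,merge)→4320, (B,merge)→4680, (C,hash)→7280, (C,nl)→16040, (B,nl)→16400; best=1280 via (B,hash)
  {ACD}: card=200000; try (A,hash)→14000, (D,hash)→28400, (A,merge)→58000, (D,nl_idx)→308200, (D,merge)→328320, (D,nl)→408200 …(+1); best=14000 via (A,hash)
  {ABC}: card=16000; try (A,merge)→9480, (A,hash)→10600, (B,hash)→28680, (A,nl)→161280, (B,merge)→328480, (B,nl)→808200; best=9480 via (A,merge)
  {BCD}: card=3200; try (D,hash)→1800, (D,merge)→4600, (B,hash)→5480, (D,nl_idx)→6080, (D,nl)→7680, (B,merge)→53280 …(+1); best=1800 via (D,hash)
  {ABCD}: card=160000; try (A,hash)→14000, (D,hash)→25680, (A,merge)→48400, (B,hash)→214480, (D,nl_idx)→249480, (D,merge)→249600 …(+4); best=14000 via (A,hash)

cost=14000; order=C,B,D,A; methods=hash,hash,hash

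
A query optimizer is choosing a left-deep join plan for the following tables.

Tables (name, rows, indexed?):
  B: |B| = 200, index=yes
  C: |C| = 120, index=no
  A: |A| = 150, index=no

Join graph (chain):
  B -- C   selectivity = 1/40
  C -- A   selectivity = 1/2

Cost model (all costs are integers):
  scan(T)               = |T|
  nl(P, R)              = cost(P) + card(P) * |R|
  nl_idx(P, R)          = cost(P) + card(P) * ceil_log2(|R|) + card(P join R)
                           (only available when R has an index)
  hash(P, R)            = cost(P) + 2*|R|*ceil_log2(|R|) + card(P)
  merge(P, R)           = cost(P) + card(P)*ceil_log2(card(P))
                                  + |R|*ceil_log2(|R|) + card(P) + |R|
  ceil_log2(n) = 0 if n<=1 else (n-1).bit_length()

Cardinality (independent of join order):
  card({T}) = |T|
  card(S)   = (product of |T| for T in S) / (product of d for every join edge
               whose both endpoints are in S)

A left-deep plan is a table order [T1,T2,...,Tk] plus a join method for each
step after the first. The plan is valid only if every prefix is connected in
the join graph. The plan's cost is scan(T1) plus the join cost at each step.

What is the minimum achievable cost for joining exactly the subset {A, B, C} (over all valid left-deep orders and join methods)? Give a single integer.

Selinger DP over subsets of {A,B,C}:
  {B}: scan cost=200, card=200
  {C}: scan cost=120, card=120
  {A}: scan cost=150, card=150
  {BC}: card=600; try (B,nl_idx)→1680, (C,hash)→2080, (B,merge)→2880, (C,merge)→2960, (B,hash)→3440, (B,nl)→24120 …(+1); best=1680 via (B,nl_idx)
  {AC}: card=9000; try (C,hash)→1980, (A,merge)→2430, (C,merge)→2460, (A,hash)→2640, (A,nl)→18120, (C,nl)→18150; best=1980 via (C,hash)
  {ABC}: card=45000; try (A,hash)→4680, (A,merge)→9630, (B,hash)→14180, (A,nl)→91680, (B,nl_idx)→118980, (B,merge)→138780 …(+1); best=4680 via (A,hash)

4680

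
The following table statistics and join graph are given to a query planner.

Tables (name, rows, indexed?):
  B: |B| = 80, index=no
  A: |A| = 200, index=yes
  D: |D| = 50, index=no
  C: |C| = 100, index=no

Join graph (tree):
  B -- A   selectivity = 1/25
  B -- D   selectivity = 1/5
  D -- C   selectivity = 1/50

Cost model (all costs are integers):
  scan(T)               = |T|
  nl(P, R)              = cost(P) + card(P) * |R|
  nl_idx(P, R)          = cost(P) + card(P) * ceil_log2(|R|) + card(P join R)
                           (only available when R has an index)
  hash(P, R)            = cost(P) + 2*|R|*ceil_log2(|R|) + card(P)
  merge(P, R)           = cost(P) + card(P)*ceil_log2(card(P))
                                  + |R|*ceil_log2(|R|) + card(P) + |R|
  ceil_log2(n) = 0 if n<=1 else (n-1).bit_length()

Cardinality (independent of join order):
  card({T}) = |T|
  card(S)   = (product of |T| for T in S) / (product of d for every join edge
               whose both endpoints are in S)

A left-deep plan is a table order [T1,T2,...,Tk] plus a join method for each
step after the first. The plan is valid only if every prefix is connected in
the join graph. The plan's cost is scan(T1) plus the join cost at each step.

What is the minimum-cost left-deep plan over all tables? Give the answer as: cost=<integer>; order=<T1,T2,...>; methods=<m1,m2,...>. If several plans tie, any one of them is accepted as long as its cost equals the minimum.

Selinger DP (subsets sized 1..n):
  {B}: scan cost=80, card=80
  {A}: scan cost=200, card=200
  {D}: scan cost=50, card=50
  {C}: scan cost=100, card=100
  {AB}: card=640; try (A,nl_idx)→1360, (B,hash)→1520, (A,merge)→2520, (B,merge)→2640, (A,hash)→3360, (A,nl)→16080 …(+1); best=1360 via (A,nl_idx)
  {BD}: card=800; try (D,hash)→760, (B,merge)→1040, (D,merge)→1070, (B,hash)→1220, (B,nl)→4050, (D,nl)→4080; best=760 via (D,hash)
  {CD}: card=100; try (D,hash)→800, (C,merge)→1200, (D,merge)→1250, (C,hash)→1500, (C,nl)→5050, (D,nl)→5100; best=800 via (D,hash)
  {ABD}: card=6400; try (D,hash)→2600, (A,hash)→4760, (D,merge)→8750, (A,merge)→11360, (A,nl_idx)→13560, (D,nl)→33360 …(+1); best=2600 via (D,hash)
  {BCD}: card=1600; try (B,hash)→2020, (B,merge)→2240, (C,hash)→2960, (B,nl)→8800, (C,merge)→10360, (C,nl)→80760; best=2020 via (B,hash)
  {ABCD}: card=12800; try (A,hash)→6820, (C,hash)→10400, (A,merge)→23020, (A,nl_idx)→27620, (C,merge)→93000, (A,nl)→322020 …(+1); best=6820 via (A,hash)

cost=6820; order=C,D,B,A; methods=hash,hash,hash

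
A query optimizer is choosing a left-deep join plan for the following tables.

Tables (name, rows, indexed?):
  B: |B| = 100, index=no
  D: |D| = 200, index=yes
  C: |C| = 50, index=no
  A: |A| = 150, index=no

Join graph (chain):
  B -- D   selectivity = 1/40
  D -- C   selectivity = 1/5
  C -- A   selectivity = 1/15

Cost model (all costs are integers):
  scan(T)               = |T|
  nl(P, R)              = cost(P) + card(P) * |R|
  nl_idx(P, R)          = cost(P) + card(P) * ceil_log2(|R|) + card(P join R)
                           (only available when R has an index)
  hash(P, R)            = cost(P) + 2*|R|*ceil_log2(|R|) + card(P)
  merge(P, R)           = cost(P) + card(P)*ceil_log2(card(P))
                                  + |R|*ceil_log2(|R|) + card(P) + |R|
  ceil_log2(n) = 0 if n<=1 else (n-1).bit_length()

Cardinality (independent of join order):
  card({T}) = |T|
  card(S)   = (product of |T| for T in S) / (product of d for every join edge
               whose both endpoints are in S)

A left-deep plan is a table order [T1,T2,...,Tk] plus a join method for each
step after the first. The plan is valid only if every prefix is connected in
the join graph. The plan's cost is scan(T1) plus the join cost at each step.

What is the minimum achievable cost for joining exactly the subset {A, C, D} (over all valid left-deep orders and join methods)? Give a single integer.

Selinger DP over subsets of {A,C,D}:
  {D}: scan cost=200, card=200
  {C}: scan cost=50, card=50
  {A}: scan cost=150, card=150
  {CD}: card=2000; try (C,hash)→1000, (D,merge)→2200, (C,merge)→2350, (D,nl_idx)→2450, (D,hash)→3300, (D,nl)→10050 …(+1); best=1000 via (C,hash)
  {AC}: card=500; try (C,hash)→900, (A,merge)→1750, (C,merge)→1850, (A,hash)→2500, (A,nl)→7550, (C,nl)→7650; best=900 via (C,hash)
  {ACD}: card=20000; try (D,hash)→4600, (A,hash)→5400, (D,merge)→7700, (D,nl_idx)→24900, (A,merge)→26350, (D,nl)→100900 …(+1); best=4600 via (D,hash)

4600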